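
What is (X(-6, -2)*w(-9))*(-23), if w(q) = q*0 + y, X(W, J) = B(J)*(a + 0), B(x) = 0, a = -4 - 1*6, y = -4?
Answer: 0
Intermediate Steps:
a = -10 (a = -4 - 6 = -10)
X(W, J) = 0 (X(W, J) = 0*(-10 + 0) = 0*(-10) = 0)
w(q) = -4 (w(q) = q*0 - 4 = 0 - 4 = -4)
(X(-6, -2)*w(-9))*(-23) = (0*(-4))*(-23) = 0*(-23) = 0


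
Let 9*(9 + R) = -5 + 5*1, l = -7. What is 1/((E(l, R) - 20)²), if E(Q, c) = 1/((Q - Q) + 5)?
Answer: 25/9801 ≈ 0.0025508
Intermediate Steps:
R = -9 (R = -9 + (-5 + 5*1)/9 = -9 + (-5 + 5)/9 = -9 + (⅑)*0 = -9 + 0 = -9)
E(Q, c) = ⅕ (E(Q, c) = 1/(0 + 5) = 1/5 = ⅕)
1/((E(l, R) - 20)²) = 1/((⅕ - 20)²) = 1/((-99/5)²) = 1/(9801/25) = 25/9801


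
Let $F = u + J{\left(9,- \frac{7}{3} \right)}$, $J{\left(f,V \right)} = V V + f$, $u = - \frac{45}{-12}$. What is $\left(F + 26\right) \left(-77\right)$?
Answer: $- \frac{122507}{36} \approx -3403.0$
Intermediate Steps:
$u = \frac{15}{4}$ ($u = \left(-45\right) \left(- \frac{1}{12}\right) = \frac{15}{4} \approx 3.75$)
$J{\left(f,V \right)} = f + V^{2}$ ($J{\left(f,V \right)} = V^{2} + f = f + V^{2}$)
$F = \frac{655}{36}$ ($F = \frac{15}{4} + \left(9 + \left(- \frac{7}{3}\right)^{2}\right) = \frac{15}{4} + \left(9 + \frac{49}{9}\right) = \frac{15}{4} + \frac{130}{9} = \frac{655}{36} \approx 18.194$)
$\left(F + 26\right) \left(-77\right) = \left(\frac{655}{36} + 26\right) \left(-77\right) = \frac{1591}{36} \left(-77\right) = - \frac{122507}{36}$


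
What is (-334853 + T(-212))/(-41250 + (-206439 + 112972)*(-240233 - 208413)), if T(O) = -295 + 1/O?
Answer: -71051377/8889913539584 ≈ -7.9924e-6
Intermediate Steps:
(-334853 + T(-212))/(-41250 + (-206439 + 112972)*(-240233 - 208413)) = (-334853 + (-295 + 1/(-212)))/(-41250 + (-206439 + 112972)*(-240233 - 208413)) = (-334853 + (-295 - 1/212))/(-41250 - 93467*(-448646)) = (-334853 - 62541/212)/(-41250 + 41933595682) = -71051377/212/41933554432 = -71051377/212*1/41933554432 = -71051377/8889913539584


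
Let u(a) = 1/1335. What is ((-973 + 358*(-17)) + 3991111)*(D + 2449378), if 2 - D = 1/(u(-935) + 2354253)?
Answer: 7667531566359016089285/785731939 ≈ 9.7585e+12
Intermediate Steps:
u(a) = 1/1335
D = 6285854177/3142927756 (D = 2 - 1/(1/1335 + 2354253) = 2 - 1/3142927756/1335 = 2 - 1*1335/3142927756 = 2 - 1335/3142927756 = 6285854177/3142927756 ≈ 2.0000)
((-973 + 358*(-17)) + 3991111)*(D + 2449378) = ((-973 + 358*(-17)) + 3991111)*(6285854177/3142927756 + 2449378) = ((-973 - 6086) + 3991111)*(7698224386989945/3142927756) = (-7059 + 3991111)*(7698224386989945/3142927756) = 3984052*(7698224386989945/3142927756) = 7667531566359016089285/785731939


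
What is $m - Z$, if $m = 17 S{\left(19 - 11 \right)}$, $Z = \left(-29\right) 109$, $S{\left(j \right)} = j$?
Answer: $3297$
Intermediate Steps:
$Z = -3161$
$m = 136$ ($m = 17 \left(19 - 11\right) = 17 \cdot 8 = 136$)
$m - Z = 136 - -3161 = 136 + 3161 = 3297$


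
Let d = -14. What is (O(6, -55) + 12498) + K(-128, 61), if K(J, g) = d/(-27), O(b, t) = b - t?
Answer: 339107/27 ≈ 12560.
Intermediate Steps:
K(J, g) = 14/27 (K(J, g) = -14/(-27) = -14*(-1/27) = 14/27)
(O(6, -55) + 12498) + K(-128, 61) = ((6 - 1*(-55)) + 12498) + 14/27 = ((6 + 55) + 12498) + 14/27 = (61 + 12498) + 14/27 = 12559 + 14/27 = 339107/27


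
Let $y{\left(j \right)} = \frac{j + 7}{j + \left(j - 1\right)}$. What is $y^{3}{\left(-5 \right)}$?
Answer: $- \frac{8}{1331} \approx -0.0060105$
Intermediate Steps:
$y{\left(j \right)} = \frac{7 + j}{-1 + 2 j}$ ($y{\left(j \right)} = \frac{7 + j}{j + \left(-1 + j\right)} = \frac{7 + j}{-1 + 2 j}$)
$y^{3}{\left(-5 \right)} = \left(\frac{7 - 5}{-1 + 2 \left(-5\right)}\right)^{3} = \left(\frac{1}{-1 - 10} \cdot 2\right)^{3} = \left(\frac{1}{-11} \cdot 2\right)^{3} = \left(\left(- \frac{1}{11}\right) 2\right)^{3} = \left(- \frac{2}{11}\right)^{3} = - \frac{8}{1331}$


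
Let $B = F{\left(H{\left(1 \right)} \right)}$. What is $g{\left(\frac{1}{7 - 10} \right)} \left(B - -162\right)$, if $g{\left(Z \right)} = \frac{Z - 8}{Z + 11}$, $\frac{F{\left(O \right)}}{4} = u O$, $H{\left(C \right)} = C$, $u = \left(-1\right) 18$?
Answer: $- \frac{1125}{16} \approx -70.313$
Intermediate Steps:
$u = -18$
$F{\left(O \right)} = - 72 O$ ($F{\left(O \right)} = 4 \left(- 18 O\right) = - 72 O$)
$B = -72$ ($B = \left(-72\right) 1 = -72$)
$g{\left(Z \right)} = \frac{-8 + Z}{11 + Z}$
$g{\left(\frac{1}{7 - 10} \right)} \left(B - -162\right) = \frac{-8 + \frac{1}{7 - 10}}{11 + \frac{1}{7 - 10}} \left(-72 - -162\right) = \frac{-8 + \frac{1}{-3}}{11 + \frac{1}{-3}} \left(-72 + 162\right) = \frac{-8 - \frac{1}{3}}{11 - \frac{1}{3}} \cdot 90 = \frac{1}{\frac{32}{3}} \left(- \frac{25}{3}\right) 90 = \frac{3}{32} \left(- \frac{25}{3}\right) 90 = \left(- \frac{25}{32}\right) 90 = - \frac{1125}{16}$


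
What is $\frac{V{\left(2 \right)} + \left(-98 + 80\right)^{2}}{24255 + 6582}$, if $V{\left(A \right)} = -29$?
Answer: $\frac{295}{30837} \approx 0.0095664$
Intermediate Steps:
$\frac{V{\left(2 \right)} + \left(-98 + 80\right)^{2}}{24255 + 6582} = \frac{-29 + \left(-98 + 80\right)^{2}}{24255 + 6582} = \frac{-29 + \left(-18\right)^{2}}{30837} = \left(-29 + 324\right) \frac{1}{30837} = 295 \cdot \frac{1}{30837} = \frac{295}{30837}$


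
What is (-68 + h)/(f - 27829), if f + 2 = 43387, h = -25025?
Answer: -25093/15556 ≈ -1.6131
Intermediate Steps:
f = 43385 (f = -2 + 43387 = 43385)
(-68 + h)/(f - 27829) = (-68 - 25025)/(43385 - 27829) = -25093/15556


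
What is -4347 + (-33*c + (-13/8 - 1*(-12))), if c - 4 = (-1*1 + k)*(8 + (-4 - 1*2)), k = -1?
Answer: -34693/8 ≈ -4336.6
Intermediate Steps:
c = 0 (c = 4 + (-1*1 - 1)*(8 + (-4 - 1*2)) = 4 + (-1 - 1)*(8 + (-4 - 2)) = 4 - 2*(8 - 6) = 4 - 2*2 = 4 - 4 = 0)
-4347 + (-33*c + (-13/8 - 1*(-12))) = -4347 + (-33*0 + (-13/8 - 1*(-12))) = -4347 + (0 + (-13*⅛ + 12)) = -4347 + (0 + (-13/8 + 12)) = -4347 + (0 + 83/8) = -4347 + 83/8 = -34693/8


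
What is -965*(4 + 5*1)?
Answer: -8685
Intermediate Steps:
-965*(4 + 5*1) = -965*(4 + 5) = -965*9 = -8685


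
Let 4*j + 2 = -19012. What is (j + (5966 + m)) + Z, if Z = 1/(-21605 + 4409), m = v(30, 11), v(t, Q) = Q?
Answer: 21039305/17196 ≈ 1223.5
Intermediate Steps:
j = -9507/2 (j = -½ + (¼)*(-19012) = -½ - 4753 = -9507/2 ≈ -4753.5)
m = 11
Z = -1/17196 (Z = 1/(-17196) = -1/17196 ≈ -5.8153e-5)
(j + (5966 + m)) + Z = (-9507/2 + (5966 + 11)) - 1/17196 = (-9507/2 + 5977) - 1/17196 = 2447/2 - 1/17196 = 21039305/17196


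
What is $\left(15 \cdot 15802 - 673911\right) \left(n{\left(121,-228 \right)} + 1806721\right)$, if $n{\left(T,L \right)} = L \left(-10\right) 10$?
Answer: $-799282964001$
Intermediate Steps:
$n{\left(T,L \right)} = - 100 L$ ($n{\left(T,L \right)} = - 10 L 10 = - 100 L$)
$\left(15 \cdot 15802 - 673911\right) \left(n{\left(121,-228 \right)} + 1806721\right) = \left(15 \cdot 15802 - 673911\right) \left(\left(-100\right) \left(-228\right) + 1806721\right) = \left(237030 - 673911\right) \left(22800 + 1806721\right) = \left(-436881\right) 1829521 = -799282964001$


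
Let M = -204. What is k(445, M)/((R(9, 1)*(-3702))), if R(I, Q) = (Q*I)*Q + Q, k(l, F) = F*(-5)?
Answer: -17/617 ≈ -0.027553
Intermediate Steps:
k(l, F) = -5*F
R(I, Q) = Q + I*Q² (R(I, Q) = (I*Q)*Q + Q = I*Q² + Q = Q + I*Q²)
k(445, M)/((R(9, 1)*(-3702))) = (-5*(-204))/(((1*(1 + 9*1))*(-3702))) = 1020/(((1*(1 + 9))*(-3702))) = 1020/(((1*10)*(-3702))) = 1020/((10*(-3702))) = 1020/(-37020) = 1020*(-1/37020) = -17/617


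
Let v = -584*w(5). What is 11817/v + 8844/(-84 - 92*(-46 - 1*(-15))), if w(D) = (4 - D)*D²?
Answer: 10114491/2525800 ≈ 4.0045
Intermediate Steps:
w(D) = D²*(4 - D)
v = 14600 (v = -584*5²*(4 - 1*5) = -14600*(4 - 5) = -14600*(-1) = -584*(-25) = 14600)
11817/v + 8844/(-84 - 92*(-46 - 1*(-15))) = 11817/14600 + 8844/(-84 - 92*(-46 - 1*(-15))) = 11817*(1/14600) + 8844/(-84 - 92*(-46 + 15)) = 11817/14600 + 8844/(-84 - 92*(-31)) = 11817/14600 + 8844/(-84 + 2852) = 11817/14600 + 8844/2768 = 11817/14600 + 8844*(1/2768) = 11817/14600 + 2211/692 = 10114491/2525800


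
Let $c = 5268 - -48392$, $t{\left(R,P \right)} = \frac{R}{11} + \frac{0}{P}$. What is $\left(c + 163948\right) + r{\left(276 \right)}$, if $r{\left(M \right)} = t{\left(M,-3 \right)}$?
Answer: $\frac{2393964}{11} \approx 2.1763 \cdot 10^{5}$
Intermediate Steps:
$t{\left(R,P \right)} = \frac{R}{11}$ ($t{\left(R,P \right)} = R \frac{1}{11} + 0 = \frac{R}{11} + 0 = \frac{R}{11}$)
$c = 53660$ ($c = 5268 + 48392 = 53660$)
$r{\left(M \right)} = \frac{M}{11}$
$\left(c + 163948\right) + r{\left(276 \right)} = \left(53660 + 163948\right) + \frac{1}{11} \cdot 276 = 217608 + \frac{276}{11} = \frac{2393964}{11}$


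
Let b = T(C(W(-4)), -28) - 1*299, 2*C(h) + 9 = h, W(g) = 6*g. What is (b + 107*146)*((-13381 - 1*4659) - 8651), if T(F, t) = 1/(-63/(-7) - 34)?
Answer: -10224628134/25 ≈ -4.0899e+8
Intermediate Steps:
C(h) = -9/2 + h/2
T(F, t) = -1/25 (T(F, t) = 1/(-63*(-⅐) - 34) = 1/(9 - 34) = 1/(-25) = -1/25)
b = -7476/25 (b = -1/25 - 1*299 = -1/25 - 299 = -7476/25 ≈ -299.04)
(b + 107*146)*((-13381 - 1*4659) - 8651) = (-7476/25 + 107*146)*((-13381 - 1*4659) - 8651) = (-7476/25 + 15622)*((-13381 - 4659) - 8651) = 383074*(-18040 - 8651)/25 = (383074/25)*(-26691) = -10224628134/25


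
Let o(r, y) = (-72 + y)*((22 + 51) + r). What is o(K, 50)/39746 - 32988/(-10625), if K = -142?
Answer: 39037347/12420625 ≈ 3.1429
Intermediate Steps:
o(r, y) = (-72 + y)*(73 + r)
o(K, 50)/39746 - 32988/(-10625) = (-5256 - 72*(-142) + 73*50 - 142*50)/39746 - 32988/(-10625) = (-5256 + 10224 + 3650 - 7100)*(1/39746) - 32988*(-1/10625) = 1518*(1/39746) + 32988/10625 = 759/19873 + 32988/10625 = 39037347/12420625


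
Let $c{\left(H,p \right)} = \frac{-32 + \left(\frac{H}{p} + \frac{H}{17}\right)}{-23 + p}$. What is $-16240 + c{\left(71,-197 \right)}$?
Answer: $- \frac{2991303203}{184195} \approx -16240.0$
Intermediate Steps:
$c{\left(H,p \right)} = \frac{-32 + \frac{H}{17} + \frac{H}{p}}{-23 + p}$ ($c{\left(H,p \right)} = \frac{-32 + \left(\frac{H}{p} + H \frac{1}{17}\right)}{-23 + p} = \frac{-32 + \left(\frac{H}{p} + \frac{H}{17}\right)}{-23 + p} = \frac{-32 + \left(\frac{H}{17} + \frac{H}{p}\right)}{-23 + p} = \frac{-32 + \frac{H}{17} + \frac{H}{p}}{-23 + p}$)
$-16240 + c{\left(71,-197 \right)} = -16240 + \frac{71 - -6304 + \frac{1}{17} \cdot 71 \left(-197\right)}{\left(-197\right) \left(-23 - 197\right)} = -16240 - \frac{71 + 6304 - \frac{13987}{17}}{197 \left(-220\right)} = -16240 - \left(- \frac{1}{43340}\right) \frac{94388}{17} = -16240 + \frac{23597}{184195} = - \frac{2991303203}{184195}$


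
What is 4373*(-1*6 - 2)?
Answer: -34984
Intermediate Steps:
4373*(-1*6 - 2) = 4373*(-6 - 2) = 4373*(-8) = -34984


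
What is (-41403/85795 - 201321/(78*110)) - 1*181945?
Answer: -8930078740829/49074740 ≈ -1.8197e+5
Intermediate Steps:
(-41403/85795 - 201321/(78*110)) - 1*181945 = (-41403*1/85795 - 201321/8580) - 181945 = (-41403/85795 - 201321*1/8580) - 181945 = (-41403/85795 - 67107/2860) - 181945 = -1175171529/49074740 - 181945 = -8930078740829/49074740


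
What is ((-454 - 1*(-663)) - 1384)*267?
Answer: -313725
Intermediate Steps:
((-454 - 1*(-663)) - 1384)*267 = ((-454 + 663) - 1384)*267 = (209 - 1384)*267 = -1175*267 = -313725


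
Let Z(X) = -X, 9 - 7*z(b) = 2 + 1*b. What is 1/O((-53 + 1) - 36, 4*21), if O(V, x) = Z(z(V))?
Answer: -7/95 ≈ -0.073684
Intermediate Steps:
z(b) = 1 - b/7 (z(b) = 9/7 - (2 + 1*b)/7 = 9/7 - (2 + b)/7 = 9/7 + (-2/7 - b/7) = 1 - b/7)
O(V, x) = -1 + V/7 (O(V, x) = -(1 - V/7) = -1 + V/7)
1/O((-53 + 1) - 36, 4*21) = 1/(-1 + ((-53 + 1) - 36)/7) = 1/(-1 + (-52 - 36)/7) = 1/(-1 + (1/7)*(-88)) = 1/(-1 - 88/7) = 1/(-95/7) = -7/95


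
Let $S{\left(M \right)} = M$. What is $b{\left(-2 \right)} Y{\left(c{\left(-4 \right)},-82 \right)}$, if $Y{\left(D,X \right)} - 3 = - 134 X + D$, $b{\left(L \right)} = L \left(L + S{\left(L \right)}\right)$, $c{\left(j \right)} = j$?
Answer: $87896$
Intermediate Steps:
$b{\left(L \right)} = 2 L^{2}$ ($b{\left(L \right)} = L \left(L + L\right) = L 2 L = 2 L^{2}$)
$Y{\left(D,X \right)} = 3 + D - 134 X$ ($Y{\left(D,X \right)} = 3 + \left(- 134 X + D\right) = 3 + \left(D - 134 X\right) = 3 + D - 134 X$)
$b{\left(-2 \right)} Y{\left(c{\left(-4 \right)},-82 \right)} = 2 \left(-2\right)^{2} \left(3 - 4 - -10988\right) = 2 \cdot 4 \left(3 - 4 + 10988\right) = 8 \cdot 10987 = 87896$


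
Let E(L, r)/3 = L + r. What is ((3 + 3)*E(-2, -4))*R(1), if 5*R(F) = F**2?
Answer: -108/5 ≈ -21.600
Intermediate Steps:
E(L, r) = 3*L + 3*r (E(L, r) = 3*(L + r) = 3*L + 3*r)
R(F) = F**2/5
((3 + 3)*E(-2, -4))*R(1) = ((3 + 3)*(3*(-2) + 3*(-4)))*((1/5)*1**2) = (6*(-6 - 12))*((1/5)*1) = (6*(-18))*(1/5) = -108*1/5 = -108/5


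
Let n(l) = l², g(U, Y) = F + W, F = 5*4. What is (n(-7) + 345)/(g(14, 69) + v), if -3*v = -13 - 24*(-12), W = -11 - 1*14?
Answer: -591/145 ≈ -4.0759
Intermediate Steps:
F = 20
W = -25 (W = -11 - 14 = -25)
g(U, Y) = -5 (g(U, Y) = 20 - 25 = -5)
v = -275/3 (v = -(-13 - 24*(-12))/3 = -(-13 + 288)/3 = -⅓*275 = -275/3 ≈ -91.667)
(n(-7) + 345)/(g(14, 69) + v) = ((-7)² + 345)/(-5 - 275/3) = (49 + 345)/(-290/3) = 394*(-3/290) = -591/145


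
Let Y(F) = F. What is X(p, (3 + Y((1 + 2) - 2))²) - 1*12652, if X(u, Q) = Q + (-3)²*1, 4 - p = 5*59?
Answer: -12627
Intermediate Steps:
p = -291 (p = 4 - 5*59 = 4 - 1*295 = 4 - 295 = -291)
X(u, Q) = 9 + Q (X(u, Q) = Q + 9*1 = Q + 9 = 9 + Q)
X(p, (3 + Y((1 + 2) - 2))²) - 1*12652 = (9 + (3 + ((1 + 2) - 2))²) - 1*12652 = (9 + (3 + (3 - 2))²) - 12652 = (9 + (3 + 1)²) - 12652 = (9 + 4²) - 12652 = (9 + 16) - 12652 = 25 - 12652 = -12627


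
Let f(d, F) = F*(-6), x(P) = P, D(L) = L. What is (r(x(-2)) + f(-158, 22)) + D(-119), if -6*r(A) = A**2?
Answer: -755/3 ≈ -251.67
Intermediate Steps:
r(A) = -A**2/6
f(d, F) = -6*F
(r(x(-2)) + f(-158, 22)) + D(-119) = (-1/6*(-2)**2 - 6*22) - 119 = (-1/6*4 - 132) - 119 = (-2/3 - 132) - 119 = -398/3 - 119 = -755/3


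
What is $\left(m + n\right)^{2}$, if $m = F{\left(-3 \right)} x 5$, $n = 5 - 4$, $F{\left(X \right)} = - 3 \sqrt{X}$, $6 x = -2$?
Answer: $-74 + 10 i \sqrt{3} \approx -74.0 + 17.32 i$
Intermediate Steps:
$x = - \frac{1}{3}$ ($x = \frac{1}{6} \left(-2\right) = - \frac{1}{3} \approx -0.33333$)
$n = 1$ ($n = 5 - 4 = 1$)
$m = 5 i \sqrt{3}$ ($m = - 3 \sqrt{-3} \left(- \frac{1}{3}\right) 5 = - 3 i \sqrt{3} \left(- \frac{1}{3}\right) 5 = i \sqrt{3} \cdot 5 = 5 i \sqrt{3} \approx 8.6602 i$)
$\left(m + n\right)^{2} = \left(5 i \sqrt{3} + 1\right)^{2} = \left(1 + 5 i \sqrt{3}\right)^{2}$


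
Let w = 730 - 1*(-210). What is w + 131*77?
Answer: 11027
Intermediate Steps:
w = 940 (w = 730 + 210 = 940)
w + 131*77 = 940 + 131*77 = 940 + 10087 = 11027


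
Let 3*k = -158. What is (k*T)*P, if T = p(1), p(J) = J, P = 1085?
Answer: -171430/3 ≈ -57143.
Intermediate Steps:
k = -158/3 (k = (1/3)*(-158) = -158/3 ≈ -52.667)
T = 1
(k*T)*P = -158/3*1*1085 = -158/3*1085 = -171430/3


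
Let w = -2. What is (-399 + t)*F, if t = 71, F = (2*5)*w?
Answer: 6560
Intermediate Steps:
F = -20 (F = (2*5)*(-2) = 10*(-2) = -20)
(-399 + t)*F = (-399 + 71)*(-20) = -328*(-20) = 6560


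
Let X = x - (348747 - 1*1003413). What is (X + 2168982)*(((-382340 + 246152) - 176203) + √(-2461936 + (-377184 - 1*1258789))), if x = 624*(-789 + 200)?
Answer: -767267283792 + 2456112*I*√4097909 ≈ -7.6727e+11 + 4.972e+9*I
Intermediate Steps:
x = -367536 (x = 624*(-589) = -367536)
X = 287130 (X = -367536 - (348747 - 1*1003413) = -367536 - (348747 - 1003413) = -367536 - 1*(-654666) = -367536 + 654666 = 287130)
(X + 2168982)*(((-382340 + 246152) - 176203) + √(-2461936 + (-377184 - 1*1258789))) = (287130 + 2168982)*(((-382340 + 246152) - 176203) + √(-2461936 + (-377184 - 1*1258789))) = 2456112*((-136188 - 176203) + √(-2461936 + (-377184 - 1258789))) = 2456112*(-312391 + √(-2461936 - 1635973)) = 2456112*(-312391 + √(-4097909)) = 2456112*(-312391 + I*√4097909) = -767267283792 + 2456112*I*√4097909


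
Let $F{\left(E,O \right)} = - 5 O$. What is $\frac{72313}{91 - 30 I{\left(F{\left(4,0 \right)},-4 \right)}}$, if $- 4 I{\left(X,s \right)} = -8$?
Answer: $\frac{72313}{31} \approx 2332.7$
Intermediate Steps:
$I{\left(X,s \right)} = 2$ ($I{\left(X,s \right)} = \left(- \frac{1}{4}\right) \left(-8\right) = 2$)
$\frac{72313}{91 - 30 I{\left(F{\left(4,0 \right)},-4 \right)}} = \frac{72313}{91 - 60} = \frac{72313}{31}$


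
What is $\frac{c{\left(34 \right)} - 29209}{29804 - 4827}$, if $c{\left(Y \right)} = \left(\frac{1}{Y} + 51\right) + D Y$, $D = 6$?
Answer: $- \frac{984435}{849218} \approx -1.1592$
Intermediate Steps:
$c{\left(Y \right)} = 51 + \frac{1}{Y} + 6 Y$ ($c{\left(Y \right)} = \left(\frac{1}{Y} + 51\right) + 6 Y = \left(51 + \frac{1}{Y}\right) + 6 Y = 51 + \frac{1}{Y} + 6 Y$)
$\frac{c{\left(34 \right)} - 29209}{29804 - 4827} = \frac{\left(51 + \frac{1}{34} + 6 \cdot 34\right) - 29209}{29804 - 4827} = \frac{\left(51 + \frac{1}{34} + 204\right) - 29209}{24977} = \left(\frac{8671}{34} - 29209\right) \frac{1}{24977} = \left(- \frac{984435}{34}\right) \frac{1}{24977} = - \frac{984435}{849218}$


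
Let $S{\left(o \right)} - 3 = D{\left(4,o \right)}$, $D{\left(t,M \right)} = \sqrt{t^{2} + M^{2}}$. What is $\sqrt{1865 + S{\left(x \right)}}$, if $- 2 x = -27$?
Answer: $\frac{\sqrt{7472 + 2 \sqrt{793}}}{2} \approx 43.383$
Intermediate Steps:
$x = \frac{27}{2}$ ($x = \left(- \frac{1}{2}\right) \left(-27\right) = \frac{27}{2} \approx 13.5$)
$D{\left(t,M \right)} = \sqrt{M^{2} + t^{2}}$
$S{\left(o \right)} = 3 + \sqrt{16 + o^{2}}$ ($S{\left(o \right)} = 3 + \sqrt{o^{2} + 4^{2}} = 3 + \sqrt{o^{2} + 16} = 3 + \sqrt{16 + o^{2}}$)
$\sqrt{1865 + S{\left(x \right)}} = \sqrt{1865 + \left(3 + \sqrt{16 + \left(\frac{27}{2}\right)^{2}}\right)} = \sqrt{1865 + \left(3 + \sqrt{16 + \frac{729}{4}}\right)} = \sqrt{1865 + \left(3 + \sqrt{\frac{793}{4}}\right)} = \sqrt{1865 + \left(3 + \frac{\sqrt{793}}{2}\right)} = \sqrt{1868 + \frac{\sqrt{793}}{2}}$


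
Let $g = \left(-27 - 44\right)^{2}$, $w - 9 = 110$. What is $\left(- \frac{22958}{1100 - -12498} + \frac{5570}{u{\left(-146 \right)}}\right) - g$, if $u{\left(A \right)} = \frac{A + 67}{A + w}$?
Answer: $- \frac{129694784}{41317} \approx -3139.0$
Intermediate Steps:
$w = 119$ ($w = 9 + 110 = 119$)
$u{\left(A \right)} = \frac{67 + A}{119 + A}$ ($u{\left(A \right)} = \frac{A + 67}{A + 119} = \frac{67 + A}{119 + A}$)
$g = 5041$ ($g = \left(-71\right)^{2} = 5041$)
$\left(- \frac{22958}{1100 - -12498} + \frac{5570}{u{\left(-146 \right)}}\right) - g = \left(- \frac{22958}{1100 - -12498} + \frac{5570}{\frac{1}{119 - 146} \left(67 - 146\right)}\right) - 5041 = \left(- \frac{22958}{1100 + 12498} + \frac{5570}{\frac{1}{-27} \left(-79\right)}\right) - 5041 = \left(- \frac{22958}{13598} + \frac{5570}{\left(- \frac{1}{27}\right) \left(-79\right)}\right) - 5041 = \left(\left(-22958\right) \frac{1}{13598} + \frac{5570}{\frac{79}{27}}\right) - 5041 = \left(- \frac{883}{523} + 5570 \cdot \frac{27}{79}\right) - 5041 = \left(- \frac{883}{523} + \frac{150390}{79}\right) - 5041 = \frac{78584213}{41317} - 5041 = - \frac{129694784}{41317}$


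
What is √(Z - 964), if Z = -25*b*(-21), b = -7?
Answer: I*√4639 ≈ 68.11*I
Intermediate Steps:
Z = -3675 (Z = -25*(-7)*(-21) = 175*(-21) = -3675)
√(Z - 964) = √(-3675 - 964) = √(-4639) = I*√4639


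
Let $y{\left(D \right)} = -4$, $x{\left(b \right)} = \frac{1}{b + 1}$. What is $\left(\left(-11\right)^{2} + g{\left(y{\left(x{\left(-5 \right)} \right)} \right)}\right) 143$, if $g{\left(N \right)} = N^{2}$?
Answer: $19591$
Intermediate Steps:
$x{\left(b \right)} = \frac{1}{1 + b}$
$\left(\left(-11\right)^{2} + g{\left(y{\left(x{\left(-5 \right)} \right)} \right)}\right) 143 = \left(\left(-11\right)^{2} + \left(-4\right)^{2}\right) 143 = \left(121 + 16\right) 143 = 137 \cdot 143 = 19591$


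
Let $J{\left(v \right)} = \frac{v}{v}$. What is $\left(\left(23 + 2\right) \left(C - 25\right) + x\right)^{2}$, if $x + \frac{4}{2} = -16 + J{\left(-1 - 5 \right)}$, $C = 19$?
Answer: $27889$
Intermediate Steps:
$J{\left(v \right)} = 1$
$x = -17$ ($x = -2 + \left(-16 + 1\right) = -2 - 15 = -17$)
$\left(\left(23 + 2\right) \left(C - 25\right) + x\right)^{2} = \left(\left(23 + 2\right) \left(19 - 25\right) - 17\right)^{2} = \left(25 \left(-6\right) - 17\right)^{2} = \left(-150 - 17\right)^{2} = \left(-167\right)^{2} = 27889$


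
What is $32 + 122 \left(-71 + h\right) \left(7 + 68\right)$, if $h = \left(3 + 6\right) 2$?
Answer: $-484918$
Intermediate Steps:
$h = 18$ ($h = 9 \cdot 2 = 18$)
$32 + 122 \left(-71 + h\right) \left(7 + 68\right) = 32 + 122 \left(-71 + 18\right) \left(7 + 68\right) = 32 + 122 \left(\left(-53\right) 75\right) = 32 + 122 \left(-3975\right) = 32 - 484950 = -484918$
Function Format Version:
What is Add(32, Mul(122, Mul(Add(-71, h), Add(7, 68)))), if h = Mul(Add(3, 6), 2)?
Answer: -484918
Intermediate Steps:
h = 18 (h = Mul(9, 2) = 18)
Add(32, Mul(122, Mul(Add(-71, h), Add(7, 68)))) = Add(32, Mul(122, Mul(Add(-71, 18), Add(7, 68)))) = Add(32, Mul(122, Mul(-53, 75))) = Add(32, Mul(122, -3975)) = Add(32, -484950) = -484918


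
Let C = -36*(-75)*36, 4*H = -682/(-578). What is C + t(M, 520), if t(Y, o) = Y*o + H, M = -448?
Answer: -156938219/1156 ≈ -1.3576e+5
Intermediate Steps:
H = 341/1156 (H = (-682/(-578))/4 = (-682*(-1/578))/4 = (1/4)*(341/289) = 341/1156 ≈ 0.29498)
C = 97200 (C = 2700*36 = 97200)
t(Y, o) = 341/1156 + Y*o (t(Y, o) = Y*o + 341/1156 = 341/1156 + Y*o)
C + t(M, 520) = 97200 + (341/1156 - 448*520) = 97200 + (341/1156 - 232960) = 97200 - 269301419/1156 = -156938219/1156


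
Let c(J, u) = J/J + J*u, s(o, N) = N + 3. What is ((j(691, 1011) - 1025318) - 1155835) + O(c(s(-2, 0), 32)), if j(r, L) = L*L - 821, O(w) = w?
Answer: -1159756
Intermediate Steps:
s(o, N) = 3 + N
c(J, u) = 1 + J*u
j(r, L) = -821 + L² (j(r, L) = L² - 821 = -821 + L²)
((j(691, 1011) - 1025318) - 1155835) + O(c(s(-2, 0), 32)) = (((-821 + 1011²) - 1025318) - 1155835) + (1 + (3 + 0)*32) = (((-821 + 1022121) - 1025318) - 1155835) + (1 + 3*32) = ((1021300 - 1025318) - 1155835) + (1 + 96) = (-4018 - 1155835) + 97 = -1159853 + 97 = -1159756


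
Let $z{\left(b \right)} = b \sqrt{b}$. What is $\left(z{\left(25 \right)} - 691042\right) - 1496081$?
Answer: $-2186998$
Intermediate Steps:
$z{\left(b \right)} = b^{\frac{3}{2}}$
$\left(z{\left(25 \right)} - 691042\right) - 1496081 = \left(25^{\frac{3}{2}} - 691042\right) - 1496081 = \left(125 - 691042\right) - 1496081 = -690917 - 1496081 = -2186998$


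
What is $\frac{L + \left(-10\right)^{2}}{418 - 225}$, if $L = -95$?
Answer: $\frac{5}{193} \approx 0.025907$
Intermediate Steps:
$\frac{L + \left(-10\right)^{2}}{418 - 225} = \frac{-95 + \left(-10\right)^{2}}{418 - 225} = \frac{-95 + 100}{193} = 5 \cdot \frac{1}{193} = \frac{5}{193}$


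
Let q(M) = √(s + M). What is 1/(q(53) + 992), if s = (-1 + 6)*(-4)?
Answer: 992/984031 - √33/984031 ≈ 0.0010023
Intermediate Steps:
s = -20 (s = 5*(-4) = -20)
q(M) = √(-20 + M)
1/(q(53) + 992) = 1/(√(-20 + 53) + 992) = 1/(√33 + 992) = 1/(992 + √33)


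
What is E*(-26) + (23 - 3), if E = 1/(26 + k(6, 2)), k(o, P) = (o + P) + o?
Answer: 387/20 ≈ 19.350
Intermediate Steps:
k(o, P) = P + 2*o (k(o, P) = (P + o) + o = P + 2*o)
E = 1/40 (E = 1/(26 + (2 + 2*6)) = 1/(26 + (2 + 12)) = 1/(26 + 14) = 1/40 ≈ 0.025000)
E*(-26) + (23 - 3) = (1/40)*(-26) + (23 - 3) = -13/20 + 20 = 387/20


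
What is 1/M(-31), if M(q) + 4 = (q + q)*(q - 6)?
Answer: 1/2290 ≈ 0.00043668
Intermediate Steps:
M(q) = -4 + 2*q*(-6 + q) (M(q) = -4 + (q + q)*(q - 6) = -4 + (2*q)*(-6 + q) = -4 + 2*q*(-6 + q))
1/M(-31) = 1/(-4 - 12*(-31) + 2*(-31)**2) = 1/(-4 + 372 + 2*961) = 1/(-4 + 372 + 1922) = 1/2290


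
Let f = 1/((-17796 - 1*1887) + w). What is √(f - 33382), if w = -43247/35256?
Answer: I*√16077375038969134753870/693987095 ≈ 182.71*I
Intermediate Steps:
w = -43247/35256 (w = -43247*1/35256 = -43247/35256 ≈ -1.2267)
f = -35256/693987095 (f = 1/((-17796 - 1*1887) - 43247/35256) = 1/((-17796 - 1887) - 43247/35256) = 1/(-19683 - 43247/35256) = 1/(-693987095/35256) = -35256/693987095 ≈ -5.0802e-5)
√(f - 33382) = √(-35256/693987095 - 33382) = √(-23166677240546/693987095) = I*√16077375038969134753870/693987095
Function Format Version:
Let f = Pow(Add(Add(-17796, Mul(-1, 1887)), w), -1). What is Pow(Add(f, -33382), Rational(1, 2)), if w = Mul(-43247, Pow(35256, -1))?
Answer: Mul(Rational(1, 693987095), I, Pow(16077375038969134753870, Rational(1, 2))) ≈ Mul(182.71, I)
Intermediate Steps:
w = Rational(-43247, 35256) (w = Mul(-43247, Rational(1, 35256)) = Rational(-43247, 35256) ≈ -1.2267)
f = Rational(-35256, 693987095) (f = Pow(Add(Add(-17796, Mul(-1, 1887)), Rational(-43247, 35256)), -1) = Pow(Add(Add(-17796, -1887), Rational(-43247, 35256)), -1) = Pow(Add(-19683, Rational(-43247, 35256)), -1) = Pow(Rational(-693987095, 35256), -1) = Rational(-35256, 693987095) ≈ -5.0802e-5)
Pow(Add(f, -33382), Rational(1, 2)) = Pow(Add(Rational(-35256, 693987095), -33382), Rational(1, 2)) = Pow(Rational(-23166677240546, 693987095), Rational(1, 2)) = Mul(Rational(1, 693987095), I, Pow(16077375038969134753870, Rational(1, 2)))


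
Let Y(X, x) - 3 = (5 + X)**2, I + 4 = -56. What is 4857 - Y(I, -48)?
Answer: 1829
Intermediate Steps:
I = -60 (I = -4 - 56 = -60)
Y(X, x) = 3 + (5 + X)**2
4857 - Y(I, -48) = 4857 - (3 + (5 - 60)**2) = 4857 - (3 + (-55)**2) = 4857 - (3 + 3025) = 4857 - 1*3028 = 4857 - 3028 = 1829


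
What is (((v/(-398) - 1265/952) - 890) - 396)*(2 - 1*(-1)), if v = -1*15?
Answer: -731624169/189448 ≈ -3861.9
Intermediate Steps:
v = -15
(((v/(-398) - 1265/952) - 890) - 396)*(2 - 1*(-1)) = (((-15/(-398) - 1265/952) - 890) - 396)*(2 - 1*(-1)) = (((-15*(-1/398) - 1265*1/952) - 890) - 396)*(2 + 1) = (((15/398 - 1265/952) - 890) - 396)*3 = ((-244595/189448 - 890) - 396)*3 = (-168853315/189448 - 396)*3 = -243874723/189448*3 = -731624169/189448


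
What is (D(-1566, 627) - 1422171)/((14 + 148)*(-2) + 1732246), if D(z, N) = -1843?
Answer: -712007/865961 ≈ -0.82222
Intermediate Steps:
(D(-1566, 627) - 1422171)/((14 + 148)*(-2) + 1732246) = (-1843 - 1422171)/((14 + 148)*(-2) + 1732246) = -1424014/(162*(-2) + 1732246) = -1424014/(-324 + 1732246) = -1424014/1731922 = -1424014*1/1731922 = -712007/865961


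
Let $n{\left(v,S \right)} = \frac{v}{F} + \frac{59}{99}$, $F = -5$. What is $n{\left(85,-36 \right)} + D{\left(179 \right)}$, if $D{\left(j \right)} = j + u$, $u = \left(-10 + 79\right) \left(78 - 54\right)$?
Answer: $\frac{180041}{99} \approx 1818.6$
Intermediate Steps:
$u = 1656$ ($u = 69 \cdot 24 = 1656$)
$D{\left(j \right)} = 1656 + j$ ($D{\left(j \right)} = j + 1656 = 1656 + j$)
$n{\left(v,S \right)} = \frac{59}{99} - \frac{v}{5}$ ($n{\left(v,S \right)} = \frac{v}{-5} + \frac{59}{99} = v \left(- \frac{1}{5}\right) + 59 \cdot \frac{1}{99} = - \frac{v}{5} + \frac{59}{99} = \frac{59}{99} - \frac{v}{5}$)
$n{\left(85,-36 \right)} + D{\left(179 \right)} = \left(\frac{59}{99} - 17\right) + \left(1656 + 179\right) = \left(\frac{59}{99} - 17\right) + 1835 = - \frac{1624}{99} + 1835 = \frac{180041}{99}$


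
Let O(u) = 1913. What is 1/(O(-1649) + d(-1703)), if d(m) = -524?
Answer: 1/1389 ≈ 0.00071994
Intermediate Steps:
1/(O(-1649) + d(-1703)) = 1/(1913 - 524) = 1/1389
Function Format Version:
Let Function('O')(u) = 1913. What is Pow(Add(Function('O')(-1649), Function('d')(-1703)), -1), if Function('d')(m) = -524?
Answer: Rational(1, 1389) ≈ 0.00071994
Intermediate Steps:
Pow(Add(Function('O')(-1649), Function('d')(-1703)), -1) = Pow(Add(1913, -524), -1) = Pow(1389, -1) = Rational(1, 1389)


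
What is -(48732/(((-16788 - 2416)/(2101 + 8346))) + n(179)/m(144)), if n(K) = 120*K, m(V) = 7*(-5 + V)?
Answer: 123736228893/4671373 ≈ 26488.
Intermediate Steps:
m(V) = -35 + 7*V
-(48732/(((-16788 - 2416)/(2101 + 8346))) + n(179)/m(144)) = -(48732/(((-16788 - 2416)/(2101 + 8346))) + (120*179)/(-35 + 7*144)) = -(48732/((-19204/10447)) + 21480/(-35 + 1008)) = -(48732/((-19204*1/10447)) + 21480/973) = -(48732/(-19204/10447) + 21480*(1/973)) = -(48732*(-10447/19204) + 21480/973) = -(-127275801/4801 + 21480/973) = -1*(-123736228893/4671373) = 123736228893/4671373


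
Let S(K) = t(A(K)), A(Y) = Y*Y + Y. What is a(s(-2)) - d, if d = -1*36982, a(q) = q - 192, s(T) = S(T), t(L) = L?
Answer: 36792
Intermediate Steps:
A(Y) = Y + Y² (A(Y) = Y² + Y = Y + Y²)
S(K) = K*(1 + K)
s(T) = T*(1 + T)
a(q) = -192 + q
d = -36982
a(s(-2)) - d = (-192 - 2*(1 - 2)) - 1*(-36982) = (-192 - 2*(-1)) + 36982 = (-192 + 2) + 36982 = -190 + 36982 = 36792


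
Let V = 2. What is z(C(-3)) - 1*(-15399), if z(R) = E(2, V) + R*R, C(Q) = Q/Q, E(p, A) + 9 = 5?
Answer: 15396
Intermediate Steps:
E(p, A) = -4 (E(p, A) = -9 + 5 = -4)
C(Q) = 1
z(R) = -4 + R**2 (z(R) = -4 + R*R = -4 + R**2)
z(C(-3)) - 1*(-15399) = (-4 + 1**2) - 1*(-15399) = (-4 + 1) + 15399 = -3 + 15399 = 15396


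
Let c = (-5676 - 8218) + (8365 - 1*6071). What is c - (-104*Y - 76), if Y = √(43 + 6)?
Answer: -10796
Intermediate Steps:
Y = 7 (Y = √49 = 7)
c = -11600 (c = -13894 + (8365 - 6071) = -13894 + 2294 = -11600)
c - (-104*Y - 76) = -11600 - (-104*7 - 76) = -11600 - (-728 - 76) = -11600 - 1*(-804) = -11600 + 804 = -10796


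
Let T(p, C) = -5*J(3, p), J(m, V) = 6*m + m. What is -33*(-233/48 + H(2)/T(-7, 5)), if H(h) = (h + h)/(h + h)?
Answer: 89881/560 ≈ 160.50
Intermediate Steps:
H(h) = 1 (H(h) = (2*h)/((2*h)) = (2*h)*(1/(2*h)) = 1)
J(m, V) = 7*m
T(p, C) = -105 (T(p, C) = -35*3 = -5*21 = -105)
-33*(-233/48 + H(2)/T(-7, 5)) = -33*(-233/48 + 1/(-105)) = -33*(-233*1/48 + 1*(-1/105)) = -33*(-233/48 - 1/105) = -33*(-8171/1680) = 89881/560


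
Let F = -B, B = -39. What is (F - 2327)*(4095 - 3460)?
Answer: -1452880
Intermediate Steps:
F = 39 (F = -1*(-39) = 39)
(F - 2327)*(4095 - 3460) = (39 - 2327)*(4095 - 3460) = -2288*635 = -1452880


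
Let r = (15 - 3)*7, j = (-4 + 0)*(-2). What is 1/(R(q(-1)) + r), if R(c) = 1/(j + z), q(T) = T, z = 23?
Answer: 31/2605 ≈ 0.011900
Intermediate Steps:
j = 8 (j = -4*(-2) = 8)
R(c) = 1/31 (R(c) = 1/(8 + 23) = 1/31)
r = 84 (r = 12*7 = 84)
1/(R(q(-1)) + r) = 1/(1/31 + 84) = 1/(2605/31) = 31/2605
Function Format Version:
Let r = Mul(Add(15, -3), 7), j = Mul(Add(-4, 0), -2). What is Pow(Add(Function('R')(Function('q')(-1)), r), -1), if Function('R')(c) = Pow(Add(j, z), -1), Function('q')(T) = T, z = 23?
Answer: Rational(31, 2605) ≈ 0.011900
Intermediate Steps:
j = 8 (j = Mul(-4, -2) = 8)
Function('R')(c) = Rational(1, 31) (Function('R')(c) = Pow(Add(8, 23), -1) = Pow(31, -1) = Rational(1, 31))
r = 84 (r = Mul(12, 7) = 84)
Pow(Add(Function('R')(Function('q')(-1)), r), -1) = Pow(Add(Rational(1, 31), 84), -1) = Pow(Rational(2605, 31), -1) = Rational(31, 2605)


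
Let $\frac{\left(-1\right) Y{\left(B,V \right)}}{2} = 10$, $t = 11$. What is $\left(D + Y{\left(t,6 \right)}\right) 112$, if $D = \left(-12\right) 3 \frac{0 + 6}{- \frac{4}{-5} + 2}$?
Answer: $-10880$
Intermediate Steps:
$Y{\left(B,V \right)} = -20$ ($Y{\left(B,V \right)} = \left(-2\right) 10 = -20$)
$D = - \frac{540}{7}$ ($D = - 36 \frac{6}{\left(-4\right) \left(- \frac{1}{5}\right) + 2} = - 36 \frac{6}{\frac{4}{5} + 2} = - 36 \frac{6}{\frac{14}{5}} = - 36 \cdot 6 \cdot \frac{5}{14} = \left(-36\right) \frac{15}{7} = - \frac{540}{7} \approx -77.143$)
$\left(D + Y{\left(t,6 \right)}\right) 112 = \left(- \frac{540}{7} - 20\right) 112 = \left(- \frac{680}{7}\right) 112 = -10880$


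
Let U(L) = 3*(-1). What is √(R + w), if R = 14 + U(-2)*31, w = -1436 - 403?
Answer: I*√1918 ≈ 43.795*I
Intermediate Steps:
U(L) = -3
w = -1839
R = -79 (R = 14 - 3*31 = 14 - 93 = -79)
√(R + w) = √(-79 - 1839) = √(-1918) = I*√1918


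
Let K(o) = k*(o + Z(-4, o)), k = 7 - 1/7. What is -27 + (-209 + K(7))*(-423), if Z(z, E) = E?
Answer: 47772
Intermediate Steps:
k = 48/7 (k = 7 - 1*1/7 = 7 - 1/7 = 48/7 ≈ 6.8571)
K(o) = 96*o/7 (K(o) = 48*(o + o)/7 = 48*(2*o)/7 = 96*o/7)
-27 + (-209 + K(7))*(-423) = -27 + (-209 + (96/7)*7)*(-423) = -27 + (-209 + 96)*(-423) = -27 - 113*(-423) = -27 + 47799 = 47772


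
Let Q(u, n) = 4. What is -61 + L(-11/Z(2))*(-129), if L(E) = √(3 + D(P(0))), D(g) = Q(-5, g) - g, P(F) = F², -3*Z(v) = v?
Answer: -61 - 129*√7 ≈ -402.30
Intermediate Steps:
Z(v) = -v/3
D(g) = 4 - g
L(E) = √7 (L(E) = √(3 + (4 - 1*0²)) = √(3 + (4 - 1*0)) = √(3 + (4 + 0)) = √(3 + 4) = √7)
-61 + L(-11/Z(2))*(-129) = -61 + √7*(-129) = -61 - 129*√7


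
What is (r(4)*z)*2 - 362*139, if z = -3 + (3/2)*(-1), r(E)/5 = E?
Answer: -50498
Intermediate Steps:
r(E) = 5*E
z = -9/2 (z = -3 + (3*(1/2))*(-1) = -3 + (3/2)*(-1) = -3 - 3/2 = -9/2 ≈ -4.5000)
(r(4)*z)*2 - 362*139 = ((5*4)*(-9/2))*2 - 362*139 = (20*(-9/2))*2 - 50318 = -90*2 - 50318 = -180 - 50318 = -50498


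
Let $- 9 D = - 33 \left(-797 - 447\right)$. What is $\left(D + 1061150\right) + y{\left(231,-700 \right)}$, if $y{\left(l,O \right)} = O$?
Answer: $\frac{3167666}{3} \approx 1.0559 \cdot 10^{6}$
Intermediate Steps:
$D = - \frac{13684}{3}$ ($D = - \frac{\left(-33\right) \left(-797 - 447\right)}{9} = - \frac{\left(-33\right) \left(-1244\right)}{9} = \left(- \frac{1}{9}\right) 41052 = - \frac{13684}{3} \approx -4561.3$)
$\left(D + 1061150\right) + y{\left(231,-700 \right)} = \left(- \frac{13684}{3} + 1061150\right) - 700 = \frac{3169766}{3} - 700 = \frac{3167666}{3}$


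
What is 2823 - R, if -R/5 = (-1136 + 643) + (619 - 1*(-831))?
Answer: 7608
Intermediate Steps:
R = -4785 (R = -5*((-1136 + 643) + (619 - 1*(-831))) = -5*(-493 + (619 + 831)) = -5*(-493 + 1450) = -5*957 = -4785)
2823 - R = 2823 - 1*(-4785) = 2823 + 4785 = 7608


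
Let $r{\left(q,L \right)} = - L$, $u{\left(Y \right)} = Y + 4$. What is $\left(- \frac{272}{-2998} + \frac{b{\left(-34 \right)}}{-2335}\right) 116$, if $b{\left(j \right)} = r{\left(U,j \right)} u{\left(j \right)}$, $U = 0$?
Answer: $\frac{42839728}{700033} \approx 61.197$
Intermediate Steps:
$u{\left(Y \right)} = 4 + Y$
$b{\left(j \right)} = - j \left(4 + j\right)$
$\left(- \frac{272}{-2998} + \frac{b{\left(-34 \right)}}{-2335}\right) 116 = \left(- \frac{272}{-2998} + \frac{\left(-1\right) \left(-34\right) \left(4 - 34\right)}{-2335}\right) 116 = \left(\left(-272\right) \left(- \frac{1}{2998}\right) + \left(-1\right) \left(-34\right) \left(-30\right) \left(- \frac{1}{2335}\right)\right) 116 = \left(\frac{136}{1499} - - \frac{204}{467}\right) 116 = \left(\frac{136}{1499} + \frac{204}{467}\right) 116 = \frac{369308}{700033} \cdot 116 = \frac{42839728}{700033}$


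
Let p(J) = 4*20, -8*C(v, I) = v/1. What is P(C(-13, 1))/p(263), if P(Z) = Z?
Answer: 13/640 ≈ 0.020312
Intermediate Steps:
C(v, I) = -v/8 (C(v, I) = -v/(8*1) = -v/8)
p(J) = 80
P(C(-13, 1))/p(263) = -1/8*(-13)/80 = (13/8)*(1/80) = 13/640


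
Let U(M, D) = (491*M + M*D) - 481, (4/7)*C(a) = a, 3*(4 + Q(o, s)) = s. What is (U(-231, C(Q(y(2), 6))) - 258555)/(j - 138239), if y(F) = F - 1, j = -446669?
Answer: 743297/1169816 ≈ 0.63540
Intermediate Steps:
y(F) = -1 + F
Q(o, s) = -4 + s/3
C(a) = 7*a/4
U(M, D) = -481 + 491*M + D*M (U(M, D) = (491*M + D*M) - 481 = -481 + 491*M + D*M)
(U(-231, C(Q(y(2), 6))) - 258555)/(j - 138239) = ((-481 + 491*(-231) + (7*(-4 + (1/3)*6)/4)*(-231)) - 258555)/(-446669 - 138239) = ((-481 - 113421 + (7*(-4 + 2)/4)*(-231)) - 258555)/(-584908) = ((-481 - 113421 + ((7/4)*(-2))*(-231)) - 258555)*(-1/584908) = ((-481 - 113421 - 7/2*(-231)) - 258555)*(-1/584908) = ((-481 - 113421 + 1617/2) - 258555)*(-1/584908) = (-226187/2 - 258555)*(-1/584908) = -743297/2*(-1/584908) = 743297/1169816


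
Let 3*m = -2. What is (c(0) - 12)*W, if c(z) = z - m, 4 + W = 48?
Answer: -1496/3 ≈ -498.67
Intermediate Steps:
m = -⅔ (m = (⅓)*(-2) = -⅔ ≈ -0.66667)
W = 44 (W = -4 + 48 = 44)
c(z) = ⅔ + z (c(z) = z - 1*(-⅔) = z + ⅔ = ⅔ + z)
(c(0) - 12)*W = ((⅔ + 0) - 12)*44 = (⅔ - 12)*44 = -34/3*44 = -1496/3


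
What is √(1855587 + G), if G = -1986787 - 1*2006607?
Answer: I*√2137807 ≈ 1462.1*I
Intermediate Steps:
G = -3993394 (G = -1986787 - 2006607 = -3993394)
√(1855587 + G) = √(1855587 - 3993394) = √(-2137807) = I*√2137807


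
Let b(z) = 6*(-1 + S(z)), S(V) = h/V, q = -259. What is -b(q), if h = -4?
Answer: 1530/259 ≈ 5.9073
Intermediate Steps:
S(V) = -4/V
b(z) = -6 - 24/z (b(z) = 6*(-1 - 4/z) = -6 - 24/z)
-b(q) = -(-6 - 24/(-259)) = -(-6 - 24*(-1/259)) = -(-6 + 24/259) = -1*(-1530/259) = 1530/259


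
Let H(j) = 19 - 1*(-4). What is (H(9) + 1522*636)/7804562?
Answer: 968015/7804562 ≈ 0.12403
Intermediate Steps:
H(j) = 23 (H(j) = 19 + 4 = 23)
(H(9) + 1522*636)/7804562 = (23 + 1522*636)/7804562 = (23 + 967992)*(1/7804562) = 968015*(1/7804562) = 968015/7804562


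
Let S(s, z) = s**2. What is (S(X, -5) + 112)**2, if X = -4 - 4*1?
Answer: 30976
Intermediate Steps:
X = -8 (X = -4 - 4 = -8)
(S(X, -5) + 112)**2 = ((-8)**2 + 112)**2 = (64 + 112)**2 = 176**2 = 30976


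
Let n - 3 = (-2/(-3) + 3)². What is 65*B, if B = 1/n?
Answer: 585/148 ≈ 3.9527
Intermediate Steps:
n = 148/9 (n = 3 + (-2/(-3) + 3)² = 3 + (-2*(-⅓) + 3)² = 3 + (⅔ + 3)² = 3 + (11/3)² = 3 + 121/9 = 148/9 ≈ 16.444)
B = 9/148 (B = 1/(148/9) = 9/148 ≈ 0.060811)
65*B = 65*(9/148) = 585/148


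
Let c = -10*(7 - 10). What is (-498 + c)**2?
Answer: 219024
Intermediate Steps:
c = 30 (c = -10*(-3) = 30)
(-498 + c)**2 = (-498 + 30)**2 = (-468)**2 = 219024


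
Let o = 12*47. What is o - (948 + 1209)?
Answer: -1593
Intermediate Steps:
o = 564
o - (948 + 1209) = 564 - (948 + 1209) = 564 - 1*2157 = 564 - 2157 = -1593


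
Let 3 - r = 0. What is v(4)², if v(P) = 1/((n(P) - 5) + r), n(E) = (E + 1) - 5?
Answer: ¼ ≈ 0.25000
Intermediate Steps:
n(E) = -4 + E (n(E) = (1 + E) - 5 = -4 + E)
r = 3 (r = 3 - 1*0 = 3 + 0 = 3)
v(P) = 1/(-6 + P) (v(P) = 1/(((-4 + P) - 5) + 3) = 1/((-9 + P) + 3) = 1/(-6 + P))
v(4)² = (1/(-6 + 4))² = (1/(-2))² = (-½)² = ¼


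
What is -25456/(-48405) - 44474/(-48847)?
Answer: 3396213202/2364439035 ≈ 1.4364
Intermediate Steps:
-25456/(-48405) - 44474/(-48847) = -25456*(-1/48405) - 44474*(-1/48847) = 25456/48405 + 44474/48847 = 3396213202/2364439035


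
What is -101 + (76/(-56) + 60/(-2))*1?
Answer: -1853/14 ≈ -132.36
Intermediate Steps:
-101 + (76/(-56) + 60/(-2))*1 = -101 + (76*(-1/56) + 60*(-1/2))*1 = -101 + (-19/14 - 30)*1 = -101 - 439/14*1 = -101 - 439/14 = -1853/14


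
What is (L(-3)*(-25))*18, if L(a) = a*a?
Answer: -4050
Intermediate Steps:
L(a) = a²
(L(-3)*(-25))*18 = ((-3)²*(-25))*18 = (9*(-25))*18 = -225*18 = -4050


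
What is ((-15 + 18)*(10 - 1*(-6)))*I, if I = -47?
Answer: -2256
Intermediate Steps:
((-15 + 18)*(10 - 1*(-6)))*I = ((-15 + 18)*(10 - 1*(-6)))*(-47) = (3*(10 + 6))*(-47) = (3*16)*(-47) = 48*(-47) = -2256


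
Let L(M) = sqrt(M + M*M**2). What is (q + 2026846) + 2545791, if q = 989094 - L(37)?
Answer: 5561731 - sqrt(50690) ≈ 5.5615e+6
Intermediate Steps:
L(M) = sqrt(M + M**3)
q = 989094 - sqrt(50690) (q = 989094 - sqrt(37 + 37**3) = 989094 - sqrt(37 + 50653) = 989094 - sqrt(50690) ≈ 9.8887e+5)
(q + 2026846) + 2545791 = ((989094 - sqrt(50690)) + 2026846) + 2545791 = (3015940 - sqrt(50690)) + 2545791 = 5561731 - sqrt(50690)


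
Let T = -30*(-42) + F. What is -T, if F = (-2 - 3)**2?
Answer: -1285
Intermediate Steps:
F = 25 (F = (-5)**2 = 25)
T = 1285 (T = -30*(-42) + 25 = 1260 + 25 = 1285)
-T = -1*1285 = -1285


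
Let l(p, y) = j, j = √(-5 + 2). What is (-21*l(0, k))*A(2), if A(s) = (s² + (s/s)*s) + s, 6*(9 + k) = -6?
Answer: -168*I*√3 ≈ -290.98*I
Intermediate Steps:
k = -10 (k = -9 + (⅙)*(-6) = -9 - 1 = -10)
j = I*√3 (j = √(-3) = I*√3 ≈ 1.732*I)
l(p, y) = I*√3
A(s) = s² + 2*s (A(s) = (s² + 1*s) + s = (s² + s) + s = (s + s²) + s = s² + 2*s)
(-21*l(0, k))*A(2) = (-21*I*√3)*(2*(2 + 2)) = (-21*I*√3)*(2*4) = -21*I*√3*8 = -168*I*√3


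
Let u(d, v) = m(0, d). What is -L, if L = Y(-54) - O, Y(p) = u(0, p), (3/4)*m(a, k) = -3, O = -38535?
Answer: -38531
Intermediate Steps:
m(a, k) = -4 (m(a, k) = (4/3)*(-3) = -4)
u(d, v) = -4
Y(p) = -4
L = 38531 (L = -4 - 1*(-38535) = -4 + 38535 = 38531)
-L = -1*38531 = -38531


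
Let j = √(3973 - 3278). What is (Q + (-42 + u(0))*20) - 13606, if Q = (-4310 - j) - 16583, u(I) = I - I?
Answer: -35339 - √695 ≈ -35365.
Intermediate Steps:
u(I) = 0
j = √695 ≈ 26.363
Q = -20893 - √695 (Q = (-4310 - √695) - 16583 = -20893 - √695 ≈ -20919.)
(Q + (-42 + u(0))*20) - 13606 = ((-20893 - √695) + (-42 + 0)*20) - 13606 = ((-20893 - √695) - 42*20) - 13606 = ((-20893 - √695) - 840) - 13606 = (-21733 - √695) - 13606 = -35339 - √695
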